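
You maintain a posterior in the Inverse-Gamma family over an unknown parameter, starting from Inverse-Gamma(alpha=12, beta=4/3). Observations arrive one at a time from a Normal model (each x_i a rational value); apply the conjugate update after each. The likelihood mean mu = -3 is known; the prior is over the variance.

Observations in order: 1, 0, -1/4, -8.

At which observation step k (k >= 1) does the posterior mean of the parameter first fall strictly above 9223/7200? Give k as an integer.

obs 1: x=1 → posterior Inverse-Gamma(25/2, 28/3)
obs 2: x=0 → posterior Inverse-Gamma(13, 83/6)
obs 3: x=-1/4 → posterior Inverse-Gamma(27/2, 1691/96)
obs 4: x=-8 → posterior Inverse-Gamma(14, 2891/96)

k = 3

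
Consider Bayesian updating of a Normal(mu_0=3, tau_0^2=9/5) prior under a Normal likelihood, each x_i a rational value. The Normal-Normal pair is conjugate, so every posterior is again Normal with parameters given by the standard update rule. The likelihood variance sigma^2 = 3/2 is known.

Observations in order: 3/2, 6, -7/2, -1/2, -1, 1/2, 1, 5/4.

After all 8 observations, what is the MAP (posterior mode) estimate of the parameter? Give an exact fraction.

obs 1: x=3/2 → posterior Normal(24/11, 9/11)
obs 2: x=6 → posterior Normal(60/17, 9/17)
obs 3: x=-7/2 → posterior Normal(39/23, 9/23)
obs 4: x=-1/2 → posterior Normal(36/29, 9/29)
obs 5: x=-1 → posterior Normal(6/7, 9/35)
obs 6: x=1/2 → posterior Normal(33/41, 9/41)
obs 7: x=1 → posterior Normal(39/47, 9/47)
obs 8: x=5/4 → posterior Normal(93/106, 9/53)

93/106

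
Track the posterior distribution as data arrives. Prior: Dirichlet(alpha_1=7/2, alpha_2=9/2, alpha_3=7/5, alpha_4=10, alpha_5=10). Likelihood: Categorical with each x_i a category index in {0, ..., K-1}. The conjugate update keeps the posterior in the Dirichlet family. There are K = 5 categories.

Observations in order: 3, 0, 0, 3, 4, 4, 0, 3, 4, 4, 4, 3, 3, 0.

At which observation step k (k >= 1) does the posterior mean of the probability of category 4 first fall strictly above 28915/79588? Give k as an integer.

k = 11

obs 1: x=3 → posterior Dirichlet(7/2, 9/2, 7/5, 11, 10)
obs 2: x=0 → posterior Dirichlet(9/2, 9/2, 7/5, 11, 10)
obs 3: x=0 → posterior Dirichlet(11/2, 9/2, 7/5, 11, 10)
obs 4: x=3 → posterior Dirichlet(11/2, 9/2, 7/5, 12, 10)
obs 5: x=4 → posterior Dirichlet(11/2, 9/2, 7/5, 12, 11)
obs 6: x=4 → posterior Dirichlet(11/2, 9/2, 7/5, 12, 12)
obs 7: x=0 → posterior Dirichlet(13/2, 9/2, 7/5, 12, 12)
obs 8: x=3 → posterior Dirichlet(13/2, 9/2, 7/5, 13, 12)
obs 9: x=4 → posterior Dirichlet(13/2, 9/2, 7/5, 13, 13)
obs 10: x=4 → posterior Dirichlet(13/2, 9/2, 7/5, 13, 14)
obs 11: x=4 → posterior Dirichlet(13/2, 9/2, 7/5, 13, 15)
obs 12: x=3 → posterior Dirichlet(13/2, 9/2, 7/5, 14, 15)
obs 13: x=3 → posterior Dirichlet(13/2, 9/2, 7/5, 15, 15)
obs 14: x=0 → posterior Dirichlet(15/2, 9/2, 7/5, 15, 15)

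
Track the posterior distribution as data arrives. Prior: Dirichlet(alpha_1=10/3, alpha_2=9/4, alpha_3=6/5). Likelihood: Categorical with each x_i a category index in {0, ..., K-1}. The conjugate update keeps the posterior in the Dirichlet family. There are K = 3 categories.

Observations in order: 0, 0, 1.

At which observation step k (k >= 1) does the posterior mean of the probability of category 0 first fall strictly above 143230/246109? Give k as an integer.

obs 1: x=0 → posterior Dirichlet(13/3, 9/4, 6/5)
obs 2: x=0 → posterior Dirichlet(16/3, 9/4, 6/5)
obs 3: x=1 → posterior Dirichlet(16/3, 13/4, 6/5)

k = 2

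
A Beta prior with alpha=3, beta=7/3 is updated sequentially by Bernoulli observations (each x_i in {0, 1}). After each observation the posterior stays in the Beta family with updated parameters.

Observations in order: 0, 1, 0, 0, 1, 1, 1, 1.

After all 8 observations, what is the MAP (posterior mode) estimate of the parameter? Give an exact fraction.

obs 1: x=0 → posterior Beta(3, 10/3)
obs 2: x=1 → posterior Beta(4, 10/3)
obs 3: x=0 → posterior Beta(4, 13/3)
obs 4: x=0 → posterior Beta(4, 16/3)
obs 5: x=1 → posterior Beta(5, 16/3)
obs 6: x=1 → posterior Beta(6, 16/3)
obs 7: x=1 → posterior Beta(7, 16/3)
obs 8: x=1 → posterior Beta(8, 16/3)

21/34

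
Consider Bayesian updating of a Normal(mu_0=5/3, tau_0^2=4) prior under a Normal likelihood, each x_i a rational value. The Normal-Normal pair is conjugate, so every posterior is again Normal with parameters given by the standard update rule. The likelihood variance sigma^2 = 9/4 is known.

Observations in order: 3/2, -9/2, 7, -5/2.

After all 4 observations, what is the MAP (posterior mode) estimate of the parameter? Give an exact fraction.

obs 1: x=3/2 → posterior Normal(39/25, 36/25)
obs 2: x=-9/2 → posterior Normal(-33/41, 36/41)
obs 3: x=7 → posterior Normal(79/57, 12/19)
obs 4: x=-5/2 → posterior Normal(39/73, 36/73)

39/73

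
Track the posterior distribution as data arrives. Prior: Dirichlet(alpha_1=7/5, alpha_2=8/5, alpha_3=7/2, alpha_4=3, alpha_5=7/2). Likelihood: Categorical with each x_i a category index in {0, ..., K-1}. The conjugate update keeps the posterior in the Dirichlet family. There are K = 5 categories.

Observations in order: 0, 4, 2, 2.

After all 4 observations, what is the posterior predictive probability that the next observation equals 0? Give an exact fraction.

12/85

obs 1: x=0 → posterior Dirichlet(12/5, 8/5, 7/2, 3, 7/2)
obs 2: x=4 → posterior Dirichlet(12/5, 8/5, 7/2, 3, 9/2)
obs 3: x=2 → posterior Dirichlet(12/5, 8/5, 9/2, 3, 9/2)
obs 4: x=2 → posterior Dirichlet(12/5, 8/5, 11/2, 3, 9/2)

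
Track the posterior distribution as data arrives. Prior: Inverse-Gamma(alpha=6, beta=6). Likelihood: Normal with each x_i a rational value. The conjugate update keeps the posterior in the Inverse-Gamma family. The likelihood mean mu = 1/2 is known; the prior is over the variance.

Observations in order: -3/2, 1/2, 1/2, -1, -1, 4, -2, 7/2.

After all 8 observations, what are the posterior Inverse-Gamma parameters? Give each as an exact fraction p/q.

obs 1: x=-3/2 → posterior Inverse-Gamma(13/2, 8)
obs 2: x=1/2 → posterior Inverse-Gamma(7, 8)
obs 3: x=1/2 → posterior Inverse-Gamma(15/2, 8)
obs 4: x=-1 → posterior Inverse-Gamma(8, 73/8)
obs 5: x=-1 → posterior Inverse-Gamma(17/2, 41/4)
obs 6: x=4 → posterior Inverse-Gamma(9, 131/8)
obs 7: x=-2 → posterior Inverse-Gamma(19/2, 39/2)
obs 8: x=7/2 → posterior Inverse-Gamma(10, 24)

alpha=10, beta=24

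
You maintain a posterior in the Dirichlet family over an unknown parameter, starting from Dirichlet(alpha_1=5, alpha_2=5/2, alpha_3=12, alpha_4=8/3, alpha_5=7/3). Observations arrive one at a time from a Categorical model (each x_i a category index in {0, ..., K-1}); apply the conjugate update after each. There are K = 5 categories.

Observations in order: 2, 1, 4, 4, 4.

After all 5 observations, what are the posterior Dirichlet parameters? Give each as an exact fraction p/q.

alpha_1=5, alpha_2=7/2, alpha_3=13, alpha_4=8/3, alpha_5=16/3

obs 1: x=2 → posterior Dirichlet(5, 5/2, 13, 8/3, 7/3)
obs 2: x=1 → posterior Dirichlet(5, 7/2, 13, 8/3, 7/3)
obs 3: x=4 → posterior Dirichlet(5, 7/2, 13, 8/3, 10/3)
obs 4: x=4 → posterior Dirichlet(5, 7/2, 13, 8/3, 13/3)
obs 5: x=4 → posterior Dirichlet(5, 7/2, 13, 8/3, 16/3)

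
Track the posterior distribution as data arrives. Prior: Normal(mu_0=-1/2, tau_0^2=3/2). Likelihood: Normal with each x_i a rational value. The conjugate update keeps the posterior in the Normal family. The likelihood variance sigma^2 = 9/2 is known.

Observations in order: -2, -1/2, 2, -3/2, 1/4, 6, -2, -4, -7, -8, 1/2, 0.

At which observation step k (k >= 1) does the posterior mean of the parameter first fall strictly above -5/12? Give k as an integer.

k = 3

obs 1: x=-2 → posterior Normal(-7/8, 9/8)
obs 2: x=-1/2 → posterior Normal(-4/5, 9/10)
obs 3: x=2 → posterior Normal(-1/3, 3/4)
obs 4: x=-3/2 → posterior Normal(-1/2, 9/14)
obs 5: x=1/4 → posterior Normal(-13/32, 9/16)
obs 6: x=6 → posterior Normal(11/36, 1/2)
obs 7: x=-2 → posterior Normal(3/40, 9/20)
obs 8: x=-4 → posterior Normal(-13/44, 9/22)
obs 9: x=-7 → posterior Normal(-41/48, 3/8)
obs 10: x=-8 → posterior Normal(-73/52, 9/26)
obs 11: x=1/2 → posterior Normal(-71/56, 9/28)
obs 12: x=0 → posterior Normal(-71/60, 3/10)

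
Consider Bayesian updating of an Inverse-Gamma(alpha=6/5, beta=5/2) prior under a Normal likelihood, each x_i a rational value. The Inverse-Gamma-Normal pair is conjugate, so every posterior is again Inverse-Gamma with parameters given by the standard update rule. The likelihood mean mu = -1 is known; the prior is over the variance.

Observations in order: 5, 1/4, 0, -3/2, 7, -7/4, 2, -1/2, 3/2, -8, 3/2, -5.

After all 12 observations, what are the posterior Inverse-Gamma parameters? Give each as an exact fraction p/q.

alpha=36/5, beta=1561/16

obs 1: x=5 → posterior Inverse-Gamma(17/10, 41/2)
obs 2: x=1/4 → posterior Inverse-Gamma(11/5, 681/32)
obs 3: x=0 → posterior Inverse-Gamma(27/10, 697/32)
obs 4: x=-3/2 → posterior Inverse-Gamma(16/5, 701/32)
obs 5: x=7 → posterior Inverse-Gamma(37/10, 1725/32)
obs 6: x=-7/4 → posterior Inverse-Gamma(21/5, 867/16)
obs 7: x=2 → posterior Inverse-Gamma(47/10, 939/16)
obs 8: x=-1/2 → posterior Inverse-Gamma(26/5, 941/16)
obs 9: x=3/2 → posterior Inverse-Gamma(57/10, 991/16)
obs 10: x=-8 → posterior Inverse-Gamma(31/5, 1383/16)
obs 11: x=3/2 → posterior Inverse-Gamma(67/10, 1433/16)
obs 12: x=-5 → posterior Inverse-Gamma(36/5, 1561/16)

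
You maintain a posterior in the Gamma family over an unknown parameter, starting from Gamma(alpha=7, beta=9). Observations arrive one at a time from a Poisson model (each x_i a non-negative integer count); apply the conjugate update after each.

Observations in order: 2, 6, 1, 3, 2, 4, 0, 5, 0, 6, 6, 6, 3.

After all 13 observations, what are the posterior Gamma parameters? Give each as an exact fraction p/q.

alpha=51, beta=22

obs 1: x=2 → posterior Gamma(9, 10)
obs 2: x=6 → posterior Gamma(15, 11)
obs 3: x=1 → posterior Gamma(16, 12)
obs 4: x=3 → posterior Gamma(19, 13)
obs 5: x=2 → posterior Gamma(21, 14)
obs 6: x=4 → posterior Gamma(25, 15)
obs 7: x=0 → posterior Gamma(25, 16)
obs 8: x=5 → posterior Gamma(30, 17)
obs 9: x=0 → posterior Gamma(30, 18)
obs 10: x=6 → posterior Gamma(36, 19)
obs 11: x=6 → posterior Gamma(42, 20)
obs 12: x=6 → posterior Gamma(48, 21)
obs 13: x=3 → posterior Gamma(51, 22)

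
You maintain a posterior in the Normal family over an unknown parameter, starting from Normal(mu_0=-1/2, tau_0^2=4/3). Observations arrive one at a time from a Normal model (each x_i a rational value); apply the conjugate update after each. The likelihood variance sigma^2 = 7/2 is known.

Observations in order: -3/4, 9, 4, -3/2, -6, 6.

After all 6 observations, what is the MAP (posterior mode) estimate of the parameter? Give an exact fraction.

obs 1: x=-3/4 → posterior Normal(-33/58, 28/29)
obs 2: x=9 → posterior Normal(3/2, 28/37)
obs 3: x=4 → posterior Normal(35/18, 28/45)
obs 4: x=-3/2 → posterior Normal(151/106, 28/53)
obs 5: x=-6 → posterior Normal(55/122, 28/61)
obs 6: x=6 → posterior Normal(151/138, 28/69)

151/138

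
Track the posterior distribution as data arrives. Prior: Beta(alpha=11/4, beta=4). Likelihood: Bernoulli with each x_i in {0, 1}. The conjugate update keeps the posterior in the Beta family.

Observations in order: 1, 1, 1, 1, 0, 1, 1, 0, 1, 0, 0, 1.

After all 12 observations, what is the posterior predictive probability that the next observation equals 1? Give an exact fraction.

obs 1: x=1 → posterior Beta(15/4, 4)
obs 2: x=1 → posterior Beta(19/4, 4)
obs 3: x=1 → posterior Beta(23/4, 4)
obs 4: x=1 → posterior Beta(27/4, 4)
obs 5: x=0 → posterior Beta(27/4, 5)
obs 6: x=1 → posterior Beta(31/4, 5)
obs 7: x=1 → posterior Beta(35/4, 5)
obs 8: x=0 → posterior Beta(35/4, 6)
obs 9: x=1 → posterior Beta(39/4, 6)
obs 10: x=0 → posterior Beta(39/4, 7)
obs 11: x=0 → posterior Beta(39/4, 8)
obs 12: x=1 → posterior Beta(43/4, 8)

43/75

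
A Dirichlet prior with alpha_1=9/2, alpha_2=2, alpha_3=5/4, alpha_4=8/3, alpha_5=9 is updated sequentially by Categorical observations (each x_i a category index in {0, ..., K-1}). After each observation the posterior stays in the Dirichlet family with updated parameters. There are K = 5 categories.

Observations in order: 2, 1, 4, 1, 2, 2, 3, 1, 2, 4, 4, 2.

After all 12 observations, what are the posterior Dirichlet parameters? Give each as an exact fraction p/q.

alpha_1=9/2, alpha_2=5, alpha_3=25/4, alpha_4=11/3, alpha_5=12

obs 1: x=2 → posterior Dirichlet(9/2, 2, 9/4, 8/3, 9)
obs 2: x=1 → posterior Dirichlet(9/2, 3, 9/4, 8/3, 9)
obs 3: x=4 → posterior Dirichlet(9/2, 3, 9/4, 8/3, 10)
obs 4: x=1 → posterior Dirichlet(9/2, 4, 9/4, 8/3, 10)
obs 5: x=2 → posterior Dirichlet(9/2, 4, 13/4, 8/3, 10)
obs 6: x=2 → posterior Dirichlet(9/2, 4, 17/4, 8/3, 10)
obs 7: x=3 → posterior Dirichlet(9/2, 4, 17/4, 11/3, 10)
obs 8: x=1 → posterior Dirichlet(9/2, 5, 17/4, 11/3, 10)
obs 9: x=2 → posterior Dirichlet(9/2, 5, 21/4, 11/3, 10)
obs 10: x=4 → posterior Dirichlet(9/2, 5, 21/4, 11/3, 11)
obs 11: x=4 → posterior Dirichlet(9/2, 5, 21/4, 11/3, 12)
obs 12: x=2 → posterior Dirichlet(9/2, 5, 25/4, 11/3, 12)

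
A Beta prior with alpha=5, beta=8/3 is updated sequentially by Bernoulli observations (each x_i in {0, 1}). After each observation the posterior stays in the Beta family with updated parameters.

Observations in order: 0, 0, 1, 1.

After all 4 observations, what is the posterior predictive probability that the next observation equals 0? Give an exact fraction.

obs 1: x=0 → posterior Beta(5, 11/3)
obs 2: x=0 → posterior Beta(5, 14/3)
obs 3: x=1 → posterior Beta(6, 14/3)
obs 4: x=1 → posterior Beta(7, 14/3)

2/5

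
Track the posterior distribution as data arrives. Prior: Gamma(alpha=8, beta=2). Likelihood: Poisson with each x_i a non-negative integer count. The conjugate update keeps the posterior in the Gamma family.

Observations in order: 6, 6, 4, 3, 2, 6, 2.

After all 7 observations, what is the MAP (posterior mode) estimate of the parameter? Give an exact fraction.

4

obs 1: x=6 → posterior Gamma(14, 3)
obs 2: x=6 → posterior Gamma(20, 4)
obs 3: x=4 → posterior Gamma(24, 5)
obs 4: x=3 → posterior Gamma(27, 6)
obs 5: x=2 → posterior Gamma(29, 7)
obs 6: x=6 → posterior Gamma(35, 8)
obs 7: x=2 → posterior Gamma(37, 9)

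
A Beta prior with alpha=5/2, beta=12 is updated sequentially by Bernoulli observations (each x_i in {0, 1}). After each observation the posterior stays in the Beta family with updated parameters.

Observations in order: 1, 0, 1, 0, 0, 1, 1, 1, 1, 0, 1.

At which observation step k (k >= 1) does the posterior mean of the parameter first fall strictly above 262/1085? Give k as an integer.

obs 1: x=1 → posterior Beta(7/2, 12)
obs 2: x=0 → posterior Beta(7/2, 13)
obs 3: x=1 → posterior Beta(9/2, 13)
obs 4: x=0 → posterior Beta(9/2, 14)
obs 5: x=0 → posterior Beta(9/2, 15)
obs 6: x=1 → posterior Beta(11/2, 15)
obs 7: x=1 → posterior Beta(13/2, 15)
obs 8: x=1 → posterior Beta(15/2, 15)
obs 9: x=1 → posterior Beta(17/2, 15)
obs 10: x=0 → posterior Beta(17/2, 16)
obs 11: x=1 → posterior Beta(19/2, 16)

k = 3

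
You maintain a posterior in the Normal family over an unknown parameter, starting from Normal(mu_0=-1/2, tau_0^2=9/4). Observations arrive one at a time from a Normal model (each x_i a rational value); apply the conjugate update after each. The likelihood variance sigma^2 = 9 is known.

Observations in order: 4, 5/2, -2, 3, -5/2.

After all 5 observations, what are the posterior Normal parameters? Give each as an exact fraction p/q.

mu_0=1/3, tau_0^2=1

obs 1: x=4 → posterior Normal(2/5, 9/5)
obs 2: x=5/2 → posterior Normal(3/4, 3/2)
obs 3: x=-2 → posterior Normal(5/14, 9/7)
obs 4: x=3 → posterior Normal(11/16, 9/8)
obs 5: x=-5/2 → posterior Normal(1/3, 1)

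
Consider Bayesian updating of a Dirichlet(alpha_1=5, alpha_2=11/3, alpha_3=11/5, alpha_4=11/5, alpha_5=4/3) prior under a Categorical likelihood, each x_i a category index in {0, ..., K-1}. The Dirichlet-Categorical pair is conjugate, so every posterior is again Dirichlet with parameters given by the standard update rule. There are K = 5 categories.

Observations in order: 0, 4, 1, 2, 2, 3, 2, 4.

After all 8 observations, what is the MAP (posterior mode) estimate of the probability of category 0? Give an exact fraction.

obs 1: x=0 → posterior Dirichlet(6, 11/3, 11/5, 11/5, 4/3)
obs 2: x=4 → posterior Dirichlet(6, 11/3, 11/5, 11/5, 7/3)
obs 3: x=1 → posterior Dirichlet(6, 14/3, 11/5, 11/5, 7/3)
obs 4: x=2 → posterior Dirichlet(6, 14/3, 16/5, 11/5, 7/3)
obs 5: x=2 → posterior Dirichlet(6, 14/3, 21/5, 11/5, 7/3)
obs 6: x=3 → posterior Dirichlet(6, 14/3, 21/5, 16/5, 7/3)
obs 7: x=2 → posterior Dirichlet(6, 14/3, 26/5, 16/5, 7/3)
obs 8: x=4 → posterior Dirichlet(6, 14/3, 26/5, 16/5, 10/3)

25/87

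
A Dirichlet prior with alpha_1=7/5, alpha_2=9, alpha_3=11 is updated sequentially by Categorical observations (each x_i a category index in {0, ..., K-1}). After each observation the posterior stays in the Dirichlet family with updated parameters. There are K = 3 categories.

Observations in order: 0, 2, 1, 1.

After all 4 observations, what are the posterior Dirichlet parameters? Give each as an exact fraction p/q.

alpha_1=12/5, alpha_2=11, alpha_3=12

obs 1: x=0 → posterior Dirichlet(12/5, 9, 11)
obs 2: x=2 → posterior Dirichlet(12/5, 9, 12)
obs 3: x=1 → posterior Dirichlet(12/5, 10, 12)
obs 4: x=1 → posterior Dirichlet(12/5, 11, 12)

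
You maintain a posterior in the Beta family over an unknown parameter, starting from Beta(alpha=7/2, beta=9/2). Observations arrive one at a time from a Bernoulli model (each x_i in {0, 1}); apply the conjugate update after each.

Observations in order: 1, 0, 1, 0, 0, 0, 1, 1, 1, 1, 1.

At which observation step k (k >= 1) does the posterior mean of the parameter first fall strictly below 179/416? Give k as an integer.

k = 5

obs 1: x=1 → posterior Beta(9/2, 9/2)
obs 2: x=0 → posterior Beta(9/2, 11/2)
obs 3: x=1 → posterior Beta(11/2, 11/2)
obs 4: x=0 → posterior Beta(11/2, 13/2)
obs 5: x=0 → posterior Beta(11/2, 15/2)
obs 6: x=0 → posterior Beta(11/2, 17/2)
obs 7: x=1 → posterior Beta(13/2, 17/2)
obs 8: x=1 → posterior Beta(15/2, 17/2)
obs 9: x=1 → posterior Beta(17/2, 17/2)
obs 10: x=1 → posterior Beta(19/2, 17/2)
obs 11: x=1 → posterior Beta(21/2, 17/2)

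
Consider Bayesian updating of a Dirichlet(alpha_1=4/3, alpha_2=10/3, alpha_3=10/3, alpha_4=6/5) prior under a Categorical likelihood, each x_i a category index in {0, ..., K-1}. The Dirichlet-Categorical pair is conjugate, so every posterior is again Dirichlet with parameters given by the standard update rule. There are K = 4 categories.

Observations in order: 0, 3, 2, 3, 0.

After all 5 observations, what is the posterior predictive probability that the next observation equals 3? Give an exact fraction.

16/71

obs 1: x=0 → posterior Dirichlet(7/3, 10/3, 10/3, 6/5)
obs 2: x=3 → posterior Dirichlet(7/3, 10/3, 10/3, 11/5)
obs 3: x=2 → posterior Dirichlet(7/3, 10/3, 13/3, 11/5)
obs 4: x=3 → posterior Dirichlet(7/3, 10/3, 13/3, 16/5)
obs 5: x=0 → posterior Dirichlet(10/3, 10/3, 13/3, 16/5)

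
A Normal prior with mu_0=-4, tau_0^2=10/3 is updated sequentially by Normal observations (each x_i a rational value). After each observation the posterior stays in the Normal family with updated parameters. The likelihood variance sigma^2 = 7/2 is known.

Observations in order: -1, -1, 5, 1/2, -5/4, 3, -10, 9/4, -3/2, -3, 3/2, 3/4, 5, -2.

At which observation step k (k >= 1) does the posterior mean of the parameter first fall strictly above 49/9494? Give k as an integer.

obs 1: x=-1 → posterior Normal(-104/41, 70/41)
obs 2: x=-1 → posterior Normal(-124/61, 70/61)
obs 3: x=5 → posterior Normal(-8/27, 70/81)
obs 4: x=1/2 → posterior Normal(-14/101, 70/101)
obs 5: x=-5/4 → posterior Normal(-39/121, 70/121)
obs 6: x=3 → posterior Normal(7/47, 70/141)
obs 7: x=-10 → posterior Normal(-179/161, 10/23)
obs 8: x=9/4 → posterior Normal(-134/181, 70/181)
obs 9: x=-3/2 → posterior Normal(-164/201, 70/201)
obs 10: x=-3 → posterior Normal(-224/221, 70/221)
obs 11: x=3/2 → posterior Normal(-194/241, 70/241)
obs 12: x=3/4 → posterior Normal(-179/261, 70/261)
obs 13: x=5 → posterior Normal(-79/281, 70/281)
obs 14: x=-2 → posterior Normal(-17/43, 10/43)

k = 6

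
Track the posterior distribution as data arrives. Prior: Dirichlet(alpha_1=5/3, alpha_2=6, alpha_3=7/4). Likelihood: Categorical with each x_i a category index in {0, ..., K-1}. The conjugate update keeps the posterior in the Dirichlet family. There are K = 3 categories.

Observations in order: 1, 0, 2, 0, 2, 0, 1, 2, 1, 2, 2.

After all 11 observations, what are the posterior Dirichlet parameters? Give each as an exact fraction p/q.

alpha_1=14/3, alpha_2=9, alpha_3=27/4

obs 1: x=1 → posterior Dirichlet(5/3, 7, 7/4)
obs 2: x=0 → posterior Dirichlet(8/3, 7, 7/4)
obs 3: x=2 → posterior Dirichlet(8/3, 7, 11/4)
obs 4: x=0 → posterior Dirichlet(11/3, 7, 11/4)
obs 5: x=2 → posterior Dirichlet(11/3, 7, 15/4)
obs 6: x=0 → posterior Dirichlet(14/3, 7, 15/4)
obs 7: x=1 → posterior Dirichlet(14/3, 8, 15/4)
obs 8: x=2 → posterior Dirichlet(14/3, 8, 19/4)
obs 9: x=1 → posterior Dirichlet(14/3, 9, 19/4)
obs 10: x=2 → posterior Dirichlet(14/3, 9, 23/4)
obs 11: x=2 → posterior Dirichlet(14/3, 9, 27/4)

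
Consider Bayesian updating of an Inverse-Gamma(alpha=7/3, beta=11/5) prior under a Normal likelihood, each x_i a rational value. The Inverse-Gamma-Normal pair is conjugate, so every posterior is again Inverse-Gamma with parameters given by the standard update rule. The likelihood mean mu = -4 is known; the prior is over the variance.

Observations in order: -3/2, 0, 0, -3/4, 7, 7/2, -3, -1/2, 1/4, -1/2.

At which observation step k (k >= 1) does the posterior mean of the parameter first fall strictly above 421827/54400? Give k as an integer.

k = 4

obs 1: x=-3/2 → posterior Inverse-Gamma(17/6, 213/40)
obs 2: x=0 → posterior Inverse-Gamma(10/3, 533/40)
obs 3: x=0 → posterior Inverse-Gamma(23/6, 853/40)
obs 4: x=-3/4 → posterior Inverse-Gamma(13/3, 4257/160)
obs 5: x=7 → posterior Inverse-Gamma(29/6, 13937/160)
obs 6: x=7/2 → posterior Inverse-Gamma(16/3, 18437/160)
obs 7: x=-3 → posterior Inverse-Gamma(35/6, 18517/160)
obs 8: x=-1/2 → posterior Inverse-Gamma(19/3, 19497/160)
obs 9: x=1/4 → posterior Inverse-Gamma(41/6, 10471/80)
obs 10: x=-1/2 → posterior Inverse-Gamma(22/3, 10961/80)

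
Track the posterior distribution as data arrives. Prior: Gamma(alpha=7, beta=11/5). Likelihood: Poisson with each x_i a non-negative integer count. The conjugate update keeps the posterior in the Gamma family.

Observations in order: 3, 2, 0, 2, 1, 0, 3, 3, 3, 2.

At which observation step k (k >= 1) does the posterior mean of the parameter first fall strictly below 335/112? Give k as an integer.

k = 2

obs 1: x=3 → posterior Gamma(10, 16/5)
obs 2: x=2 → posterior Gamma(12, 21/5)
obs 3: x=0 → posterior Gamma(12, 26/5)
obs 4: x=2 → posterior Gamma(14, 31/5)
obs 5: x=1 → posterior Gamma(15, 36/5)
obs 6: x=0 → posterior Gamma(15, 41/5)
obs 7: x=3 → posterior Gamma(18, 46/5)
obs 8: x=3 → posterior Gamma(21, 51/5)
obs 9: x=3 → posterior Gamma(24, 56/5)
obs 10: x=2 → posterior Gamma(26, 61/5)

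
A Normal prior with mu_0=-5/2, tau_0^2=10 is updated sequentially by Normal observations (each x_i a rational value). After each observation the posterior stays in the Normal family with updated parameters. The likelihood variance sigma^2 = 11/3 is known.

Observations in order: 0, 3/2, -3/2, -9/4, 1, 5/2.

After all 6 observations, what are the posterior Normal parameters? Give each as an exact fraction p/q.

obs 1: x=0 → posterior Normal(-55/82, 110/41)
obs 2: x=3/2 → posterior Normal(35/142, 110/71)
obs 3: x=-3/2 → posterior Normal(-55/202, 110/101)
obs 4: x=-9/4 → posterior Normal(-95/131, 110/131)
obs 5: x=1 → posterior Normal(-65/161, 110/161)
obs 6: x=5/2 → posterior Normal(10/191, 110/191)

mu_0=10/191, tau_0^2=110/191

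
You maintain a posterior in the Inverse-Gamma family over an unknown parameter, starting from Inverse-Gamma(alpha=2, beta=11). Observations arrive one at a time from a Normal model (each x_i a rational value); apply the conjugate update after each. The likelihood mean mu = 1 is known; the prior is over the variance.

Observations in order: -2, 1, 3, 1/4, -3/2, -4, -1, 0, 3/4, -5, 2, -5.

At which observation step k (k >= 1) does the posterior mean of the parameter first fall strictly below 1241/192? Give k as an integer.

k = 4

obs 1: x=-2 → posterior Inverse-Gamma(5/2, 31/2)
obs 2: x=1 → posterior Inverse-Gamma(3, 31/2)
obs 3: x=3 → posterior Inverse-Gamma(7/2, 35/2)
obs 4: x=1/4 → posterior Inverse-Gamma(4, 569/32)
obs 5: x=-3/2 → posterior Inverse-Gamma(9/2, 669/32)
obs 6: x=-4 → posterior Inverse-Gamma(5, 1069/32)
obs 7: x=-1 → posterior Inverse-Gamma(11/2, 1133/32)
obs 8: x=0 → posterior Inverse-Gamma(6, 1149/32)
obs 9: x=3/4 → posterior Inverse-Gamma(13/2, 575/16)
obs 10: x=-5 → posterior Inverse-Gamma(7, 863/16)
obs 11: x=2 → posterior Inverse-Gamma(15/2, 871/16)
obs 12: x=-5 → posterior Inverse-Gamma(8, 1159/16)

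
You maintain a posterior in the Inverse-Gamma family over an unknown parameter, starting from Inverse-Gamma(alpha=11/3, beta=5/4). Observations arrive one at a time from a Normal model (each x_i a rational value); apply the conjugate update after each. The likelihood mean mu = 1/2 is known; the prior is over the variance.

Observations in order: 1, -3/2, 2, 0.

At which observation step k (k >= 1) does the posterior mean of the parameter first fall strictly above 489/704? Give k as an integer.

obs 1: x=1 → posterior Inverse-Gamma(25/6, 11/8)
obs 2: x=-3/2 → posterior Inverse-Gamma(14/3, 27/8)
obs 3: x=2 → posterior Inverse-Gamma(31/6, 9/2)
obs 4: x=0 → posterior Inverse-Gamma(17/3, 37/8)

k = 2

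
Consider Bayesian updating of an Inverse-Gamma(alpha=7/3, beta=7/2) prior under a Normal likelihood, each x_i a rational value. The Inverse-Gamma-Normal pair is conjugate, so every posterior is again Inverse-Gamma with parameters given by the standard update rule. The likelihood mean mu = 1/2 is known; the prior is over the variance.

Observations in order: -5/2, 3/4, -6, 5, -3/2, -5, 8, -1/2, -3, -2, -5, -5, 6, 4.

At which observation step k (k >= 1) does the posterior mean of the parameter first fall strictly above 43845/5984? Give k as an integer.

obs 1: x=-5/2 → posterior Inverse-Gamma(17/6, 8)
obs 2: x=3/4 → posterior Inverse-Gamma(10/3, 257/32)
obs 3: x=-6 → posterior Inverse-Gamma(23/6, 933/32)
obs 4: x=5 → posterior Inverse-Gamma(13/3, 1257/32)
obs 5: x=-3/2 → posterior Inverse-Gamma(29/6, 1321/32)
obs 6: x=-5 → posterior Inverse-Gamma(16/3, 1805/32)
obs 7: x=8 → posterior Inverse-Gamma(35/6, 2705/32)
obs 8: x=-1/2 → posterior Inverse-Gamma(19/3, 2721/32)
obs 9: x=-3 → posterior Inverse-Gamma(41/6, 2917/32)
obs 10: x=-2 → posterior Inverse-Gamma(22/3, 3017/32)
obs 11: x=-5 → posterior Inverse-Gamma(47/6, 3501/32)
obs 12: x=-5 → posterior Inverse-Gamma(25/3, 3985/32)
obs 13: x=6 → posterior Inverse-Gamma(53/6, 4469/32)
obs 14: x=4 → posterior Inverse-Gamma(28/3, 4665/32)

k = 3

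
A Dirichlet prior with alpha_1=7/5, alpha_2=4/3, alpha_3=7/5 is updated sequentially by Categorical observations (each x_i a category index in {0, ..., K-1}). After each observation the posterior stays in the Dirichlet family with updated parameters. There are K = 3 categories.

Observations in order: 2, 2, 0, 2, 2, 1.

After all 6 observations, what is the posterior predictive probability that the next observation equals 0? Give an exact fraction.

9/38

obs 1: x=2 → posterior Dirichlet(7/5, 4/3, 12/5)
obs 2: x=2 → posterior Dirichlet(7/5, 4/3, 17/5)
obs 3: x=0 → posterior Dirichlet(12/5, 4/3, 17/5)
obs 4: x=2 → posterior Dirichlet(12/5, 4/3, 22/5)
obs 5: x=2 → posterior Dirichlet(12/5, 4/3, 27/5)
obs 6: x=1 → posterior Dirichlet(12/5, 7/3, 27/5)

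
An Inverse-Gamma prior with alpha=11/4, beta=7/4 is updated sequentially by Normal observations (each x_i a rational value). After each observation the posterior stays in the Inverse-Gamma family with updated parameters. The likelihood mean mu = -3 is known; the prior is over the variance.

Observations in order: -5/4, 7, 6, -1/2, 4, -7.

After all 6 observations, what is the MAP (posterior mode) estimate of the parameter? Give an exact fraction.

4141/216

obs 1: x=-5/4 → posterior Inverse-Gamma(13/4, 105/32)
obs 2: x=7 → posterior Inverse-Gamma(15/4, 1705/32)
obs 3: x=6 → posterior Inverse-Gamma(17/4, 3001/32)
obs 4: x=-1/2 → posterior Inverse-Gamma(19/4, 3101/32)
obs 5: x=4 → posterior Inverse-Gamma(21/4, 3885/32)
obs 6: x=-7 → posterior Inverse-Gamma(23/4, 4141/32)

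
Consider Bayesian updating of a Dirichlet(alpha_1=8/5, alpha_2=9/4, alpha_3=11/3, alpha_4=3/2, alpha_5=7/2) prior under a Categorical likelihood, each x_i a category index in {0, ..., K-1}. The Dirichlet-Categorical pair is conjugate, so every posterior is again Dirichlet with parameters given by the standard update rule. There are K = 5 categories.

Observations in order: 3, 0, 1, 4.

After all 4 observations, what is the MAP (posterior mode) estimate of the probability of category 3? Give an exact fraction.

90/691

obs 1: x=3 → posterior Dirichlet(8/5, 9/4, 11/3, 5/2, 7/2)
obs 2: x=0 → posterior Dirichlet(13/5, 9/4, 11/3, 5/2, 7/2)
obs 3: x=1 → posterior Dirichlet(13/5, 13/4, 11/3, 5/2, 7/2)
obs 4: x=4 → posterior Dirichlet(13/5, 13/4, 11/3, 5/2, 9/2)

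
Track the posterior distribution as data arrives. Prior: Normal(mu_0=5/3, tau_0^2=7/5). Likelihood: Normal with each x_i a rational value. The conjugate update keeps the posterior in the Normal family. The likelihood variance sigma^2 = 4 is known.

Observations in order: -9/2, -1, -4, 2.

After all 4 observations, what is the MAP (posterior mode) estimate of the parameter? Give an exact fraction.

-115/288

obs 1: x=-9/2 → posterior Normal(11/162, 28/27)
obs 2: x=-1 → posterior Normal(-31/204, 14/17)
obs 3: x=-4 → posterior Normal(-199/246, 28/41)
obs 4: x=2 → posterior Normal(-115/288, 7/12)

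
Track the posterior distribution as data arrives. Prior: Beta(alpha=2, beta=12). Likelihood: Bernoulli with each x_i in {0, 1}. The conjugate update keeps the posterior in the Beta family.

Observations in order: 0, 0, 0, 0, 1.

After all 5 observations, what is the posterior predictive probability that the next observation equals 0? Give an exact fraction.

obs 1: x=0 → posterior Beta(2, 13)
obs 2: x=0 → posterior Beta(2, 14)
obs 3: x=0 → posterior Beta(2, 15)
obs 4: x=0 → posterior Beta(2, 16)
obs 5: x=1 → posterior Beta(3, 16)

16/19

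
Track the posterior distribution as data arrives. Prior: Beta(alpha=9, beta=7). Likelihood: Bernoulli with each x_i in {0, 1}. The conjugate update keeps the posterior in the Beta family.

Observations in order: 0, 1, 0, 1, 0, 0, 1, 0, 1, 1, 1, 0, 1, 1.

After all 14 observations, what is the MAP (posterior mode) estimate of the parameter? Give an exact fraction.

obs 1: x=0 → posterior Beta(9, 8)
obs 2: x=1 → posterior Beta(10, 8)
obs 3: x=0 → posterior Beta(10, 9)
obs 4: x=1 → posterior Beta(11, 9)
obs 5: x=0 → posterior Beta(11, 10)
obs 6: x=0 → posterior Beta(11, 11)
obs 7: x=1 → posterior Beta(12, 11)
obs 8: x=0 → posterior Beta(12, 12)
obs 9: x=1 → posterior Beta(13, 12)
obs 10: x=1 → posterior Beta(14, 12)
obs 11: x=1 → posterior Beta(15, 12)
obs 12: x=0 → posterior Beta(15, 13)
obs 13: x=1 → posterior Beta(16, 13)
obs 14: x=1 → posterior Beta(17, 13)

4/7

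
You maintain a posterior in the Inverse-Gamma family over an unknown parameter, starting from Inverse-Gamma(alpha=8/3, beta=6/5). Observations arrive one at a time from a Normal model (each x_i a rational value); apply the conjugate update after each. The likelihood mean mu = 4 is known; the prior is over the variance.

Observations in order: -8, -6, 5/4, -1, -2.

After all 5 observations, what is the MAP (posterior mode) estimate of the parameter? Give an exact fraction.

obs 1: x=-8 → posterior Inverse-Gamma(19/6, 366/5)
obs 2: x=-6 → posterior Inverse-Gamma(11/3, 616/5)
obs 3: x=5/4 → posterior Inverse-Gamma(25/6, 20317/160)
obs 4: x=-1 → posterior Inverse-Gamma(14/3, 22317/160)
obs 5: x=-2 → posterior Inverse-Gamma(31/6, 25197/160)

2043/80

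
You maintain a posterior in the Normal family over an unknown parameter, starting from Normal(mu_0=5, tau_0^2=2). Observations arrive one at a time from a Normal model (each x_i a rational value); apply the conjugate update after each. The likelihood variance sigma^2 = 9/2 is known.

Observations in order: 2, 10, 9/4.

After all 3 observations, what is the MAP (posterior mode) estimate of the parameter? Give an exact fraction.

34/7

obs 1: x=2 → posterior Normal(53/13, 18/13)
obs 2: x=10 → posterior Normal(93/17, 18/17)
obs 3: x=9/4 → posterior Normal(34/7, 6/7)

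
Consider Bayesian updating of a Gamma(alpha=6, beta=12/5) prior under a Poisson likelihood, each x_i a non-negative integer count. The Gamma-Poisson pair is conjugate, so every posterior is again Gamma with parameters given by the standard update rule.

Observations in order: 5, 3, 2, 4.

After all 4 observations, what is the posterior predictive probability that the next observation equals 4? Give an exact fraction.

obs 1: x=5 → posterior Gamma(11, 17/5)
obs 2: x=3 → posterior Gamma(14, 22/5)
obs 3: x=2 → posterior Gamma(16, 27/5)
obs 4: x=4 → posterior Gamma(20, 32/5)

7015653790638107093908316802252800000/43335257111193343900365036083324748961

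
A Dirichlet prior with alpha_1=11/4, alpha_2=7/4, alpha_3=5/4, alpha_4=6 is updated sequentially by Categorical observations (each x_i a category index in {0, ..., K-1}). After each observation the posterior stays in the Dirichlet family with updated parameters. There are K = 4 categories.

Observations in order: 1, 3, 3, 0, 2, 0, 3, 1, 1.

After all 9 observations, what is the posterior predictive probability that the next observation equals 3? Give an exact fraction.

36/83

obs 1: x=1 → posterior Dirichlet(11/4, 11/4, 5/4, 6)
obs 2: x=3 → posterior Dirichlet(11/4, 11/4, 5/4, 7)
obs 3: x=3 → posterior Dirichlet(11/4, 11/4, 5/4, 8)
obs 4: x=0 → posterior Dirichlet(15/4, 11/4, 5/4, 8)
obs 5: x=2 → posterior Dirichlet(15/4, 11/4, 9/4, 8)
obs 6: x=0 → posterior Dirichlet(19/4, 11/4, 9/4, 8)
obs 7: x=3 → posterior Dirichlet(19/4, 11/4, 9/4, 9)
obs 8: x=1 → posterior Dirichlet(19/4, 15/4, 9/4, 9)
obs 9: x=1 → posterior Dirichlet(19/4, 19/4, 9/4, 9)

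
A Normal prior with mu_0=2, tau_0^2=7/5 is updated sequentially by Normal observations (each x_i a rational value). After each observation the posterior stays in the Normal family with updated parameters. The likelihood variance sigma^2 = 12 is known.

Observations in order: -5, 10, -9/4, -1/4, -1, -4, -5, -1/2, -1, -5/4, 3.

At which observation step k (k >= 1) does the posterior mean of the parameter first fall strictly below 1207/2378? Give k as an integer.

k = 9

obs 1: x=-5 → posterior Normal(85/67, 84/67)
obs 2: x=10 → posterior Normal(155/74, 42/37)
obs 3: x=-9/4 → posterior Normal(557/324, 28/27)
obs 4: x=-1/4 → posterior Normal(25/16, 21/22)
obs 5: x=-1 → posterior Normal(261/190, 84/95)
obs 6: x=-4 → posterior Normal(205/204, 14/17)
obs 7: x=-5 → posterior Normal(135/218, 84/109)
obs 8: x=-1/2 → posterior Normal(16/29, 21/29)
obs 9: x=-1 → posterior Normal(19/41, 28/41)
obs 10: x=-5/4 → posterior Normal(193/520, 42/65)
obs 11: x=3 → posterior Normal(277/548, 84/137)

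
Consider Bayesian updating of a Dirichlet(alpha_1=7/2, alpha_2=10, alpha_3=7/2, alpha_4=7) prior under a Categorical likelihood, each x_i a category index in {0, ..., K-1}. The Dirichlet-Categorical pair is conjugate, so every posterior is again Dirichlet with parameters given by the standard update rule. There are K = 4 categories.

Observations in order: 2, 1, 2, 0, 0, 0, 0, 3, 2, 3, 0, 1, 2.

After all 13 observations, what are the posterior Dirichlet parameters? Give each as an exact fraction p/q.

obs 1: x=2 → posterior Dirichlet(7/2, 10, 9/2, 7)
obs 2: x=1 → posterior Dirichlet(7/2, 11, 9/2, 7)
obs 3: x=2 → posterior Dirichlet(7/2, 11, 11/2, 7)
obs 4: x=0 → posterior Dirichlet(9/2, 11, 11/2, 7)
obs 5: x=0 → posterior Dirichlet(11/2, 11, 11/2, 7)
obs 6: x=0 → posterior Dirichlet(13/2, 11, 11/2, 7)
obs 7: x=0 → posterior Dirichlet(15/2, 11, 11/2, 7)
obs 8: x=3 → posterior Dirichlet(15/2, 11, 11/2, 8)
obs 9: x=2 → posterior Dirichlet(15/2, 11, 13/2, 8)
obs 10: x=3 → posterior Dirichlet(15/2, 11, 13/2, 9)
obs 11: x=0 → posterior Dirichlet(17/2, 11, 13/2, 9)
obs 12: x=1 → posterior Dirichlet(17/2, 12, 13/2, 9)
obs 13: x=2 → posterior Dirichlet(17/2, 12, 15/2, 9)

alpha_1=17/2, alpha_2=12, alpha_3=15/2, alpha_4=9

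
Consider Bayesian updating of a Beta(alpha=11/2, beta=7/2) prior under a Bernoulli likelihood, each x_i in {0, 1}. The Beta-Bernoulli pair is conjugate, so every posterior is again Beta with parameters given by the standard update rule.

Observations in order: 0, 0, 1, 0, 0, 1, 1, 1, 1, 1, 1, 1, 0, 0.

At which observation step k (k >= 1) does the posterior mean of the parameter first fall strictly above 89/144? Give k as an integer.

obs 1: x=0 → posterior Beta(11/2, 9/2)
obs 2: x=0 → posterior Beta(11/2, 11/2)
obs 3: x=1 → posterior Beta(13/2, 11/2)
obs 4: x=0 → posterior Beta(13/2, 13/2)
obs 5: x=0 → posterior Beta(13/2, 15/2)
obs 6: x=1 → posterior Beta(15/2, 15/2)
obs 7: x=1 → posterior Beta(17/2, 15/2)
obs 8: x=1 → posterior Beta(19/2, 15/2)
obs 9: x=1 → posterior Beta(21/2, 15/2)
obs 10: x=1 → posterior Beta(23/2, 15/2)
obs 11: x=1 → posterior Beta(25/2, 15/2)
obs 12: x=1 → posterior Beta(27/2, 15/2)
obs 13: x=0 → posterior Beta(27/2, 17/2)
obs 14: x=0 → posterior Beta(27/2, 19/2)

k = 11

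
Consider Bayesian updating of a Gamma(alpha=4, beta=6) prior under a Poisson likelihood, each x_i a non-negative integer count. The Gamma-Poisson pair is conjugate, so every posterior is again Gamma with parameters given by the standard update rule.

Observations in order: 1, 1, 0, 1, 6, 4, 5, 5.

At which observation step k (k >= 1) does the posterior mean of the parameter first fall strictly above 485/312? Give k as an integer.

obs 1: x=1 → posterior Gamma(5, 7)
obs 2: x=1 → posterior Gamma(6, 8)
obs 3: x=0 → posterior Gamma(6, 9)
obs 4: x=1 → posterior Gamma(7, 10)
obs 5: x=6 → posterior Gamma(13, 11)
obs 6: x=4 → posterior Gamma(17, 12)
obs 7: x=5 → posterior Gamma(22, 13)
obs 8: x=5 → posterior Gamma(27, 14)

k = 7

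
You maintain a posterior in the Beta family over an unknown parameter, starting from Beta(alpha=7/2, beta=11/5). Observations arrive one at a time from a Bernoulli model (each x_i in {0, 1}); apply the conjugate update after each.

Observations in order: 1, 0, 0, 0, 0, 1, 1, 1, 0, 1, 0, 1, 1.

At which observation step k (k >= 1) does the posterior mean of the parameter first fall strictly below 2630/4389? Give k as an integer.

obs 1: x=1 → posterior Beta(9/2, 11/5)
obs 2: x=0 → posterior Beta(9/2, 16/5)
obs 3: x=0 → posterior Beta(9/2, 21/5)
obs 4: x=0 → posterior Beta(9/2, 26/5)
obs 5: x=0 → posterior Beta(9/2, 31/5)
obs 6: x=1 → posterior Beta(11/2, 31/5)
obs 7: x=1 → posterior Beta(13/2, 31/5)
obs 8: x=1 → posterior Beta(15/2, 31/5)
obs 9: x=0 → posterior Beta(15/2, 36/5)
obs 10: x=1 → posterior Beta(17/2, 36/5)
obs 11: x=0 → posterior Beta(17/2, 41/5)
obs 12: x=1 → posterior Beta(19/2, 41/5)
obs 13: x=1 → posterior Beta(21/2, 41/5)

k = 2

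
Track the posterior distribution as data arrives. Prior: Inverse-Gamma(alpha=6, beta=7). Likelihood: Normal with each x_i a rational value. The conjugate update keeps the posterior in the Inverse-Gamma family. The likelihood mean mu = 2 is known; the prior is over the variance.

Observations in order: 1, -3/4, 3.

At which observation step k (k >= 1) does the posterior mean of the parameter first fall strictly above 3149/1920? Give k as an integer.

obs 1: x=1 → posterior Inverse-Gamma(13/2, 15/2)
obs 2: x=-3/4 → posterior Inverse-Gamma(7, 361/32)
obs 3: x=3 → posterior Inverse-Gamma(15/2, 377/32)

k = 2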